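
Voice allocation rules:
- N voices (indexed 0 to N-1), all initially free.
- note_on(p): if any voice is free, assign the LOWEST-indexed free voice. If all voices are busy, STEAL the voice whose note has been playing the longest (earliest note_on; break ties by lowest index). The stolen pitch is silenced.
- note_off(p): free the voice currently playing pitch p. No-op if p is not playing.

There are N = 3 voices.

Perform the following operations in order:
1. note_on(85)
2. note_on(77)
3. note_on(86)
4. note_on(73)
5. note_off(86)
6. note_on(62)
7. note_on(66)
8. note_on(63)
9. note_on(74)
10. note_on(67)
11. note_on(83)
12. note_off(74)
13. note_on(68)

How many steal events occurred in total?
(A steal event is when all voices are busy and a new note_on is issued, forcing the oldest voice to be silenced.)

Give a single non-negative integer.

Op 1: note_on(85): voice 0 is free -> assigned | voices=[85 - -]
Op 2: note_on(77): voice 1 is free -> assigned | voices=[85 77 -]
Op 3: note_on(86): voice 2 is free -> assigned | voices=[85 77 86]
Op 4: note_on(73): all voices busy, STEAL voice 0 (pitch 85, oldest) -> assign | voices=[73 77 86]
Op 5: note_off(86): free voice 2 | voices=[73 77 -]
Op 6: note_on(62): voice 2 is free -> assigned | voices=[73 77 62]
Op 7: note_on(66): all voices busy, STEAL voice 1 (pitch 77, oldest) -> assign | voices=[73 66 62]
Op 8: note_on(63): all voices busy, STEAL voice 0 (pitch 73, oldest) -> assign | voices=[63 66 62]
Op 9: note_on(74): all voices busy, STEAL voice 2 (pitch 62, oldest) -> assign | voices=[63 66 74]
Op 10: note_on(67): all voices busy, STEAL voice 1 (pitch 66, oldest) -> assign | voices=[63 67 74]
Op 11: note_on(83): all voices busy, STEAL voice 0 (pitch 63, oldest) -> assign | voices=[83 67 74]
Op 12: note_off(74): free voice 2 | voices=[83 67 -]
Op 13: note_on(68): voice 2 is free -> assigned | voices=[83 67 68]

Answer: 6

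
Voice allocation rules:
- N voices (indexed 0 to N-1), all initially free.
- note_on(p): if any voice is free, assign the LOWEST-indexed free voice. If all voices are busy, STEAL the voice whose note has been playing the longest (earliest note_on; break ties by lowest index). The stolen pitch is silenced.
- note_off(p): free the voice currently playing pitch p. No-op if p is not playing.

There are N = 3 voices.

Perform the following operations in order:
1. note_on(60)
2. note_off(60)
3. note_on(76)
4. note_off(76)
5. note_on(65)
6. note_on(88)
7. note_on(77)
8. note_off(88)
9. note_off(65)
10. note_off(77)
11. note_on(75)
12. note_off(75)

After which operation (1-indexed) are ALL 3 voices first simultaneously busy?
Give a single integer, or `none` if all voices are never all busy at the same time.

Op 1: note_on(60): voice 0 is free -> assigned | voices=[60 - -]
Op 2: note_off(60): free voice 0 | voices=[- - -]
Op 3: note_on(76): voice 0 is free -> assigned | voices=[76 - -]
Op 4: note_off(76): free voice 0 | voices=[- - -]
Op 5: note_on(65): voice 0 is free -> assigned | voices=[65 - -]
Op 6: note_on(88): voice 1 is free -> assigned | voices=[65 88 -]
Op 7: note_on(77): voice 2 is free -> assigned | voices=[65 88 77]
Op 8: note_off(88): free voice 1 | voices=[65 - 77]
Op 9: note_off(65): free voice 0 | voices=[- - 77]
Op 10: note_off(77): free voice 2 | voices=[- - -]
Op 11: note_on(75): voice 0 is free -> assigned | voices=[75 - -]
Op 12: note_off(75): free voice 0 | voices=[- - -]

Answer: 7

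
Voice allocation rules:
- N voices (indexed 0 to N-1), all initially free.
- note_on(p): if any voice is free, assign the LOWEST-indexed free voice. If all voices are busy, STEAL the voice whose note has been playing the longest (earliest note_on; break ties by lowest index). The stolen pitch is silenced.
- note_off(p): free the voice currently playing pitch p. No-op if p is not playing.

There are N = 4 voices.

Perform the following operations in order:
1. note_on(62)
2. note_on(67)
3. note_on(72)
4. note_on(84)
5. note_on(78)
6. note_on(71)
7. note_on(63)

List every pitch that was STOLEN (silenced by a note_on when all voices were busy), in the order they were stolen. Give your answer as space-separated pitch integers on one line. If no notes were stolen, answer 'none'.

Answer: 62 67 72

Derivation:
Op 1: note_on(62): voice 0 is free -> assigned | voices=[62 - - -]
Op 2: note_on(67): voice 1 is free -> assigned | voices=[62 67 - -]
Op 3: note_on(72): voice 2 is free -> assigned | voices=[62 67 72 -]
Op 4: note_on(84): voice 3 is free -> assigned | voices=[62 67 72 84]
Op 5: note_on(78): all voices busy, STEAL voice 0 (pitch 62, oldest) -> assign | voices=[78 67 72 84]
Op 6: note_on(71): all voices busy, STEAL voice 1 (pitch 67, oldest) -> assign | voices=[78 71 72 84]
Op 7: note_on(63): all voices busy, STEAL voice 2 (pitch 72, oldest) -> assign | voices=[78 71 63 84]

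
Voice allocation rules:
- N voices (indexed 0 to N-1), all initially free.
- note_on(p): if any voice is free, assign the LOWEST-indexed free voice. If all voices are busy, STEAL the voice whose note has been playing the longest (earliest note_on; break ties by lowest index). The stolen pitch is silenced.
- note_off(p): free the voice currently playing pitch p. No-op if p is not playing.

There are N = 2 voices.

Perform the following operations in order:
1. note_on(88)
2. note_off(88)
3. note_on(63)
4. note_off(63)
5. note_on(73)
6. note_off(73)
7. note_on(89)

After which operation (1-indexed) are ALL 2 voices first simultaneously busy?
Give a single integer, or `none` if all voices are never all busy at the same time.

Op 1: note_on(88): voice 0 is free -> assigned | voices=[88 -]
Op 2: note_off(88): free voice 0 | voices=[- -]
Op 3: note_on(63): voice 0 is free -> assigned | voices=[63 -]
Op 4: note_off(63): free voice 0 | voices=[- -]
Op 5: note_on(73): voice 0 is free -> assigned | voices=[73 -]
Op 6: note_off(73): free voice 0 | voices=[- -]
Op 7: note_on(89): voice 0 is free -> assigned | voices=[89 -]

Answer: none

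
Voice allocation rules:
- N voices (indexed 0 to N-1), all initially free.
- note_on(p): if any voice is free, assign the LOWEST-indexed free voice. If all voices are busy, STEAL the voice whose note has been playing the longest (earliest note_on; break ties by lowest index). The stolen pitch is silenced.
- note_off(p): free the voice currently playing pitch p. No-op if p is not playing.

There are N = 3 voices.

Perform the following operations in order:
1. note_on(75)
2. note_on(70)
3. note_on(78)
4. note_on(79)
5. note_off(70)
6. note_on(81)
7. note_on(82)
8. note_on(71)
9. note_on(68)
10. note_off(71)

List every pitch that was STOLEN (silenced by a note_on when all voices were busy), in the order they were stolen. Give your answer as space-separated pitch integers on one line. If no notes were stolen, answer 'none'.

Answer: 75 78 79 81

Derivation:
Op 1: note_on(75): voice 0 is free -> assigned | voices=[75 - -]
Op 2: note_on(70): voice 1 is free -> assigned | voices=[75 70 -]
Op 3: note_on(78): voice 2 is free -> assigned | voices=[75 70 78]
Op 4: note_on(79): all voices busy, STEAL voice 0 (pitch 75, oldest) -> assign | voices=[79 70 78]
Op 5: note_off(70): free voice 1 | voices=[79 - 78]
Op 6: note_on(81): voice 1 is free -> assigned | voices=[79 81 78]
Op 7: note_on(82): all voices busy, STEAL voice 2 (pitch 78, oldest) -> assign | voices=[79 81 82]
Op 8: note_on(71): all voices busy, STEAL voice 0 (pitch 79, oldest) -> assign | voices=[71 81 82]
Op 9: note_on(68): all voices busy, STEAL voice 1 (pitch 81, oldest) -> assign | voices=[71 68 82]
Op 10: note_off(71): free voice 0 | voices=[- 68 82]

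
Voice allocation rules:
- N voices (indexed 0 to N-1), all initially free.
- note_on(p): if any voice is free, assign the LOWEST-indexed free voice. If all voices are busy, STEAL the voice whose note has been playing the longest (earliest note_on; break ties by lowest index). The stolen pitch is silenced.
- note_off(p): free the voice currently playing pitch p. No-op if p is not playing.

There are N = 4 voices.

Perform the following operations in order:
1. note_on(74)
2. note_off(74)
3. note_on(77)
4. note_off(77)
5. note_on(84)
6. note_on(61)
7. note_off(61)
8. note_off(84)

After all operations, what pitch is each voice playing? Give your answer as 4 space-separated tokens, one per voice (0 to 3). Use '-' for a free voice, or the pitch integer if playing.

Answer: - - - -

Derivation:
Op 1: note_on(74): voice 0 is free -> assigned | voices=[74 - - -]
Op 2: note_off(74): free voice 0 | voices=[- - - -]
Op 3: note_on(77): voice 0 is free -> assigned | voices=[77 - - -]
Op 4: note_off(77): free voice 0 | voices=[- - - -]
Op 5: note_on(84): voice 0 is free -> assigned | voices=[84 - - -]
Op 6: note_on(61): voice 1 is free -> assigned | voices=[84 61 - -]
Op 7: note_off(61): free voice 1 | voices=[84 - - -]
Op 8: note_off(84): free voice 0 | voices=[- - - -]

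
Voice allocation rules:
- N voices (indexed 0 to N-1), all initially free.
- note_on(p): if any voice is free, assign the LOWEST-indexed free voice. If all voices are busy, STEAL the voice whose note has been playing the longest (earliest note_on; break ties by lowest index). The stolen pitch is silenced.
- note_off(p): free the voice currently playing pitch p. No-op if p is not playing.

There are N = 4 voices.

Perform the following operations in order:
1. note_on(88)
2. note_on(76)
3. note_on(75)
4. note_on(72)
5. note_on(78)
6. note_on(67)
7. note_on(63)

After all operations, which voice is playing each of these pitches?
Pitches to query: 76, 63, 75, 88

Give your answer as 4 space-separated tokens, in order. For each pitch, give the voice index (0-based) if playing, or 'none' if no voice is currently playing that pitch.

Answer: none 2 none none

Derivation:
Op 1: note_on(88): voice 0 is free -> assigned | voices=[88 - - -]
Op 2: note_on(76): voice 1 is free -> assigned | voices=[88 76 - -]
Op 3: note_on(75): voice 2 is free -> assigned | voices=[88 76 75 -]
Op 4: note_on(72): voice 3 is free -> assigned | voices=[88 76 75 72]
Op 5: note_on(78): all voices busy, STEAL voice 0 (pitch 88, oldest) -> assign | voices=[78 76 75 72]
Op 6: note_on(67): all voices busy, STEAL voice 1 (pitch 76, oldest) -> assign | voices=[78 67 75 72]
Op 7: note_on(63): all voices busy, STEAL voice 2 (pitch 75, oldest) -> assign | voices=[78 67 63 72]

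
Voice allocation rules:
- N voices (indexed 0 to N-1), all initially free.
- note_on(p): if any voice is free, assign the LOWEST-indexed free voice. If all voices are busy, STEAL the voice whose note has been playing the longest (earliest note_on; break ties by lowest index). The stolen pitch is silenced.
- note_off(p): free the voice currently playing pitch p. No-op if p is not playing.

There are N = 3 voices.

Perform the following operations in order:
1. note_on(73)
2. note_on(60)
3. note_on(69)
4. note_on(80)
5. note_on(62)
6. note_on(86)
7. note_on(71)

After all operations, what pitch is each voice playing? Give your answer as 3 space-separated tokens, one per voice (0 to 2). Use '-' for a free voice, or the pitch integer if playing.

Answer: 71 62 86

Derivation:
Op 1: note_on(73): voice 0 is free -> assigned | voices=[73 - -]
Op 2: note_on(60): voice 1 is free -> assigned | voices=[73 60 -]
Op 3: note_on(69): voice 2 is free -> assigned | voices=[73 60 69]
Op 4: note_on(80): all voices busy, STEAL voice 0 (pitch 73, oldest) -> assign | voices=[80 60 69]
Op 5: note_on(62): all voices busy, STEAL voice 1 (pitch 60, oldest) -> assign | voices=[80 62 69]
Op 6: note_on(86): all voices busy, STEAL voice 2 (pitch 69, oldest) -> assign | voices=[80 62 86]
Op 7: note_on(71): all voices busy, STEAL voice 0 (pitch 80, oldest) -> assign | voices=[71 62 86]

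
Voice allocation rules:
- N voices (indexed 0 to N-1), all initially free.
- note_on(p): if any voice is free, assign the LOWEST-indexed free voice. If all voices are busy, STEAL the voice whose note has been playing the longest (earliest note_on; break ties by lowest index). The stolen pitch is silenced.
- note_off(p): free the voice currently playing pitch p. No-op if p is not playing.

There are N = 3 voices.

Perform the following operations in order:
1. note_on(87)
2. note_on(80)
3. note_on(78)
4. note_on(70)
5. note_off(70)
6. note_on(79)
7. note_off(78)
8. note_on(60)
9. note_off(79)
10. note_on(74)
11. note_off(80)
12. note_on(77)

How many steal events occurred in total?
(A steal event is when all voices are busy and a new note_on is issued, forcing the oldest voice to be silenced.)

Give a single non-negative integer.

Answer: 1

Derivation:
Op 1: note_on(87): voice 0 is free -> assigned | voices=[87 - -]
Op 2: note_on(80): voice 1 is free -> assigned | voices=[87 80 -]
Op 3: note_on(78): voice 2 is free -> assigned | voices=[87 80 78]
Op 4: note_on(70): all voices busy, STEAL voice 0 (pitch 87, oldest) -> assign | voices=[70 80 78]
Op 5: note_off(70): free voice 0 | voices=[- 80 78]
Op 6: note_on(79): voice 0 is free -> assigned | voices=[79 80 78]
Op 7: note_off(78): free voice 2 | voices=[79 80 -]
Op 8: note_on(60): voice 2 is free -> assigned | voices=[79 80 60]
Op 9: note_off(79): free voice 0 | voices=[- 80 60]
Op 10: note_on(74): voice 0 is free -> assigned | voices=[74 80 60]
Op 11: note_off(80): free voice 1 | voices=[74 - 60]
Op 12: note_on(77): voice 1 is free -> assigned | voices=[74 77 60]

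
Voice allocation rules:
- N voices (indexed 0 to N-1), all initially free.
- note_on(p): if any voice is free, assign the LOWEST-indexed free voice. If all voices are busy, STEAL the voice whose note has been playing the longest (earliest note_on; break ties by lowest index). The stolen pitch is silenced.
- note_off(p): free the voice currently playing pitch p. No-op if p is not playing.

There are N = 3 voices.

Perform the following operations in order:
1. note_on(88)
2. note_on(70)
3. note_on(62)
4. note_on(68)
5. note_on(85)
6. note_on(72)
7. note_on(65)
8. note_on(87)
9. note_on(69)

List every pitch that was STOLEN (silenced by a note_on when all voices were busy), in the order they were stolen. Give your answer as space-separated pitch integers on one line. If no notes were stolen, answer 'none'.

Answer: 88 70 62 68 85 72

Derivation:
Op 1: note_on(88): voice 0 is free -> assigned | voices=[88 - -]
Op 2: note_on(70): voice 1 is free -> assigned | voices=[88 70 -]
Op 3: note_on(62): voice 2 is free -> assigned | voices=[88 70 62]
Op 4: note_on(68): all voices busy, STEAL voice 0 (pitch 88, oldest) -> assign | voices=[68 70 62]
Op 5: note_on(85): all voices busy, STEAL voice 1 (pitch 70, oldest) -> assign | voices=[68 85 62]
Op 6: note_on(72): all voices busy, STEAL voice 2 (pitch 62, oldest) -> assign | voices=[68 85 72]
Op 7: note_on(65): all voices busy, STEAL voice 0 (pitch 68, oldest) -> assign | voices=[65 85 72]
Op 8: note_on(87): all voices busy, STEAL voice 1 (pitch 85, oldest) -> assign | voices=[65 87 72]
Op 9: note_on(69): all voices busy, STEAL voice 2 (pitch 72, oldest) -> assign | voices=[65 87 69]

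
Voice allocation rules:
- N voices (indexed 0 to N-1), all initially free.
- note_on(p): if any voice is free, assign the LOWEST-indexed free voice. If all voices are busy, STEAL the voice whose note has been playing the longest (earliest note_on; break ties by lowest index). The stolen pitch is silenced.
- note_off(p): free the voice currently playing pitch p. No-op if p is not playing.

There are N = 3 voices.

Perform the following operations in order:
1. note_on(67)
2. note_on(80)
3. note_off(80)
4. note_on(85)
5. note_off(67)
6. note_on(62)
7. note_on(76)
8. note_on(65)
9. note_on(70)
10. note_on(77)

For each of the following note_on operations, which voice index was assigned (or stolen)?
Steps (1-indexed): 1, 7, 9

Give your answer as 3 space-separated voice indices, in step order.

Answer: 0 2 0

Derivation:
Op 1: note_on(67): voice 0 is free -> assigned | voices=[67 - -]
Op 2: note_on(80): voice 1 is free -> assigned | voices=[67 80 -]
Op 3: note_off(80): free voice 1 | voices=[67 - -]
Op 4: note_on(85): voice 1 is free -> assigned | voices=[67 85 -]
Op 5: note_off(67): free voice 0 | voices=[- 85 -]
Op 6: note_on(62): voice 0 is free -> assigned | voices=[62 85 -]
Op 7: note_on(76): voice 2 is free -> assigned | voices=[62 85 76]
Op 8: note_on(65): all voices busy, STEAL voice 1 (pitch 85, oldest) -> assign | voices=[62 65 76]
Op 9: note_on(70): all voices busy, STEAL voice 0 (pitch 62, oldest) -> assign | voices=[70 65 76]
Op 10: note_on(77): all voices busy, STEAL voice 2 (pitch 76, oldest) -> assign | voices=[70 65 77]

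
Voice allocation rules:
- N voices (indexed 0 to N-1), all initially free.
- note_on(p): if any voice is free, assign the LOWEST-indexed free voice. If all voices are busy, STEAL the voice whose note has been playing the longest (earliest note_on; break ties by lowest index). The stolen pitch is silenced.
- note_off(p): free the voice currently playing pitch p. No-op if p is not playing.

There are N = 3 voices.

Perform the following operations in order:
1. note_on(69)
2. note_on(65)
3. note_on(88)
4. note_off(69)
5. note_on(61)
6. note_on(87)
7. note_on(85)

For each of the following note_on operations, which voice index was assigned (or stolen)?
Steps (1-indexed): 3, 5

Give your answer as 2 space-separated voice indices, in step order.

Op 1: note_on(69): voice 0 is free -> assigned | voices=[69 - -]
Op 2: note_on(65): voice 1 is free -> assigned | voices=[69 65 -]
Op 3: note_on(88): voice 2 is free -> assigned | voices=[69 65 88]
Op 4: note_off(69): free voice 0 | voices=[- 65 88]
Op 5: note_on(61): voice 0 is free -> assigned | voices=[61 65 88]
Op 6: note_on(87): all voices busy, STEAL voice 1 (pitch 65, oldest) -> assign | voices=[61 87 88]
Op 7: note_on(85): all voices busy, STEAL voice 2 (pitch 88, oldest) -> assign | voices=[61 87 85]

Answer: 2 0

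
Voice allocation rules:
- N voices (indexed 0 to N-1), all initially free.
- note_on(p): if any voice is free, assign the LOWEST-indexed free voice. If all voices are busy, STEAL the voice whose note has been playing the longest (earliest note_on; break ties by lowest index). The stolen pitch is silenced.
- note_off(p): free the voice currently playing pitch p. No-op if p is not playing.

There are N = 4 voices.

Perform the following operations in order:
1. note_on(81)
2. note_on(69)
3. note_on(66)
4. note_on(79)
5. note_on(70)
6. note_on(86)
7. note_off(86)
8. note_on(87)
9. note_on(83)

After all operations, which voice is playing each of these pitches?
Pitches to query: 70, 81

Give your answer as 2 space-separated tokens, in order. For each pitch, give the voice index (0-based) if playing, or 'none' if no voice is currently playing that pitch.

Answer: 0 none

Derivation:
Op 1: note_on(81): voice 0 is free -> assigned | voices=[81 - - -]
Op 2: note_on(69): voice 1 is free -> assigned | voices=[81 69 - -]
Op 3: note_on(66): voice 2 is free -> assigned | voices=[81 69 66 -]
Op 4: note_on(79): voice 3 is free -> assigned | voices=[81 69 66 79]
Op 5: note_on(70): all voices busy, STEAL voice 0 (pitch 81, oldest) -> assign | voices=[70 69 66 79]
Op 6: note_on(86): all voices busy, STEAL voice 1 (pitch 69, oldest) -> assign | voices=[70 86 66 79]
Op 7: note_off(86): free voice 1 | voices=[70 - 66 79]
Op 8: note_on(87): voice 1 is free -> assigned | voices=[70 87 66 79]
Op 9: note_on(83): all voices busy, STEAL voice 2 (pitch 66, oldest) -> assign | voices=[70 87 83 79]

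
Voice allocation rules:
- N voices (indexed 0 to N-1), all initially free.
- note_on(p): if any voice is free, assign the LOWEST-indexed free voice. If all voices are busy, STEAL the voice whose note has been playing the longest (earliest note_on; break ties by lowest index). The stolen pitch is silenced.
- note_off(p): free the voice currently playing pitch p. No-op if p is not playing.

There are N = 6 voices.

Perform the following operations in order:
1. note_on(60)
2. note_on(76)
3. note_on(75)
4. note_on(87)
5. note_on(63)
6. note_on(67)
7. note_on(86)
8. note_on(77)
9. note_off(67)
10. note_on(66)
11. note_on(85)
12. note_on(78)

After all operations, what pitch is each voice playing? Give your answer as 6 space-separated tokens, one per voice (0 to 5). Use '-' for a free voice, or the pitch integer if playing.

Op 1: note_on(60): voice 0 is free -> assigned | voices=[60 - - - - -]
Op 2: note_on(76): voice 1 is free -> assigned | voices=[60 76 - - - -]
Op 3: note_on(75): voice 2 is free -> assigned | voices=[60 76 75 - - -]
Op 4: note_on(87): voice 3 is free -> assigned | voices=[60 76 75 87 - -]
Op 5: note_on(63): voice 4 is free -> assigned | voices=[60 76 75 87 63 -]
Op 6: note_on(67): voice 5 is free -> assigned | voices=[60 76 75 87 63 67]
Op 7: note_on(86): all voices busy, STEAL voice 0 (pitch 60, oldest) -> assign | voices=[86 76 75 87 63 67]
Op 8: note_on(77): all voices busy, STEAL voice 1 (pitch 76, oldest) -> assign | voices=[86 77 75 87 63 67]
Op 9: note_off(67): free voice 5 | voices=[86 77 75 87 63 -]
Op 10: note_on(66): voice 5 is free -> assigned | voices=[86 77 75 87 63 66]
Op 11: note_on(85): all voices busy, STEAL voice 2 (pitch 75, oldest) -> assign | voices=[86 77 85 87 63 66]
Op 12: note_on(78): all voices busy, STEAL voice 3 (pitch 87, oldest) -> assign | voices=[86 77 85 78 63 66]

Answer: 86 77 85 78 63 66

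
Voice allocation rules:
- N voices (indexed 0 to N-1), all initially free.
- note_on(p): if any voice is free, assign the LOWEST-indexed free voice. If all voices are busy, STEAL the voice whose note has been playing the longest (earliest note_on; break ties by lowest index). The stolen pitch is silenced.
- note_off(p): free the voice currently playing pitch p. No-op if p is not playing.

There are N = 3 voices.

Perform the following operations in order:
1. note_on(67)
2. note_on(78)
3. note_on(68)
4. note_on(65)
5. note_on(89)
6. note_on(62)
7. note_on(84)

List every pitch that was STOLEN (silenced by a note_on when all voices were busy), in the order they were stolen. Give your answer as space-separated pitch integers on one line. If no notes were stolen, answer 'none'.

Answer: 67 78 68 65

Derivation:
Op 1: note_on(67): voice 0 is free -> assigned | voices=[67 - -]
Op 2: note_on(78): voice 1 is free -> assigned | voices=[67 78 -]
Op 3: note_on(68): voice 2 is free -> assigned | voices=[67 78 68]
Op 4: note_on(65): all voices busy, STEAL voice 0 (pitch 67, oldest) -> assign | voices=[65 78 68]
Op 5: note_on(89): all voices busy, STEAL voice 1 (pitch 78, oldest) -> assign | voices=[65 89 68]
Op 6: note_on(62): all voices busy, STEAL voice 2 (pitch 68, oldest) -> assign | voices=[65 89 62]
Op 7: note_on(84): all voices busy, STEAL voice 0 (pitch 65, oldest) -> assign | voices=[84 89 62]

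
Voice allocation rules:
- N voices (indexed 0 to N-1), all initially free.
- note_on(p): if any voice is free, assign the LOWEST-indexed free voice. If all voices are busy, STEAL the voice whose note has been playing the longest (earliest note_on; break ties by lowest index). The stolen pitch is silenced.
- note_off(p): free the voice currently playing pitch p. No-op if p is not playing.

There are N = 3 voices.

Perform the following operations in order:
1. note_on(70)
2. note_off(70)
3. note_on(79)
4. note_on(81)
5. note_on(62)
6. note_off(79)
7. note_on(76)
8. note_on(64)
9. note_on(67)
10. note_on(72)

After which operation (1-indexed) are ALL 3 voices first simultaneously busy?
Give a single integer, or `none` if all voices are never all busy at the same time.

Answer: 5

Derivation:
Op 1: note_on(70): voice 0 is free -> assigned | voices=[70 - -]
Op 2: note_off(70): free voice 0 | voices=[- - -]
Op 3: note_on(79): voice 0 is free -> assigned | voices=[79 - -]
Op 4: note_on(81): voice 1 is free -> assigned | voices=[79 81 -]
Op 5: note_on(62): voice 2 is free -> assigned | voices=[79 81 62]
Op 6: note_off(79): free voice 0 | voices=[- 81 62]
Op 7: note_on(76): voice 0 is free -> assigned | voices=[76 81 62]
Op 8: note_on(64): all voices busy, STEAL voice 1 (pitch 81, oldest) -> assign | voices=[76 64 62]
Op 9: note_on(67): all voices busy, STEAL voice 2 (pitch 62, oldest) -> assign | voices=[76 64 67]
Op 10: note_on(72): all voices busy, STEAL voice 0 (pitch 76, oldest) -> assign | voices=[72 64 67]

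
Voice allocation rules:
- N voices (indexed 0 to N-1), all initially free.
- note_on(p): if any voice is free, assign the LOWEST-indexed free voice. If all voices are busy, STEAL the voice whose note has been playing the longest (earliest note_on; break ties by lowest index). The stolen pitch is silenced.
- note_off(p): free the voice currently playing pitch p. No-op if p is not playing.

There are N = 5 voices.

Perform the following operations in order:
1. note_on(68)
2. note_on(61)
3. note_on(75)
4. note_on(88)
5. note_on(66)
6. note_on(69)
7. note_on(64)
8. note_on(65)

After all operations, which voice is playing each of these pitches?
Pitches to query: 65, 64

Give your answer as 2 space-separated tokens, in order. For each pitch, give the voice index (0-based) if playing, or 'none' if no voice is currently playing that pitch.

Answer: 2 1

Derivation:
Op 1: note_on(68): voice 0 is free -> assigned | voices=[68 - - - -]
Op 2: note_on(61): voice 1 is free -> assigned | voices=[68 61 - - -]
Op 3: note_on(75): voice 2 is free -> assigned | voices=[68 61 75 - -]
Op 4: note_on(88): voice 3 is free -> assigned | voices=[68 61 75 88 -]
Op 5: note_on(66): voice 4 is free -> assigned | voices=[68 61 75 88 66]
Op 6: note_on(69): all voices busy, STEAL voice 0 (pitch 68, oldest) -> assign | voices=[69 61 75 88 66]
Op 7: note_on(64): all voices busy, STEAL voice 1 (pitch 61, oldest) -> assign | voices=[69 64 75 88 66]
Op 8: note_on(65): all voices busy, STEAL voice 2 (pitch 75, oldest) -> assign | voices=[69 64 65 88 66]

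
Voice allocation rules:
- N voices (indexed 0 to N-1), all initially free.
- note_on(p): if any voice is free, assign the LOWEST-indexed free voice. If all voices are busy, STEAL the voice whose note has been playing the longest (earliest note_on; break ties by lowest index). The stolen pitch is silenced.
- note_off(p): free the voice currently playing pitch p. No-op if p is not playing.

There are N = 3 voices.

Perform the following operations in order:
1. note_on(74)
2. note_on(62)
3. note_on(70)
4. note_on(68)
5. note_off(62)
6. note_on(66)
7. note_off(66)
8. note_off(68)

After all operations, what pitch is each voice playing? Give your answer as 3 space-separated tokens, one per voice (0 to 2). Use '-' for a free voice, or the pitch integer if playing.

Op 1: note_on(74): voice 0 is free -> assigned | voices=[74 - -]
Op 2: note_on(62): voice 1 is free -> assigned | voices=[74 62 -]
Op 3: note_on(70): voice 2 is free -> assigned | voices=[74 62 70]
Op 4: note_on(68): all voices busy, STEAL voice 0 (pitch 74, oldest) -> assign | voices=[68 62 70]
Op 5: note_off(62): free voice 1 | voices=[68 - 70]
Op 6: note_on(66): voice 1 is free -> assigned | voices=[68 66 70]
Op 7: note_off(66): free voice 1 | voices=[68 - 70]
Op 8: note_off(68): free voice 0 | voices=[- - 70]

Answer: - - 70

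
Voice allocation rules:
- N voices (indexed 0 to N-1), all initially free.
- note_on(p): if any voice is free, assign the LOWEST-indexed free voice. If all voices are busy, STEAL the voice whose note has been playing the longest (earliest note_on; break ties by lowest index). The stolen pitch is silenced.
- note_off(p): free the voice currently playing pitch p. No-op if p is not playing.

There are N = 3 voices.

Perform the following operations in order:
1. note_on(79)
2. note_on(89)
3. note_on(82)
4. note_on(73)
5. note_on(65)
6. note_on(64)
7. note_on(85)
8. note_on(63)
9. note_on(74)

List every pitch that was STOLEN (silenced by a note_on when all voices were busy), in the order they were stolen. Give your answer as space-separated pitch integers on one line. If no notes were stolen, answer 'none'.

Answer: 79 89 82 73 65 64

Derivation:
Op 1: note_on(79): voice 0 is free -> assigned | voices=[79 - -]
Op 2: note_on(89): voice 1 is free -> assigned | voices=[79 89 -]
Op 3: note_on(82): voice 2 is free -> assigned | voices=[79 89 82]
Op 4: note_on(73): all voices busy, STEAL voice 0 (pitch 79, oldest) -> assign | voices=[73 89 82]
Op 5: note_on(65): all voices busy, STEAL voice 1 (pitch 89, oldest) -> assign | voices=[73 65 82]
Op 6: note_on(64): all voices busy, STEAL voice 2 (pitch 82, oldest) -> assign | voices=[73 65 64]
Op 7: note_on(85): all voices busy, STEAL voice 0 (pitch 73, oldest) -> assign | voices=[85 65 64]
Op 8: note_on(63): all voices busy, STEAL voice 1 (pitch 65, oldest) -> assign | voices=[85 63 64]
Op 9: note_on(74): all voices busy, STEAL voice 2 (pitch 64, oldest) -> assign | voices=[85 63 74]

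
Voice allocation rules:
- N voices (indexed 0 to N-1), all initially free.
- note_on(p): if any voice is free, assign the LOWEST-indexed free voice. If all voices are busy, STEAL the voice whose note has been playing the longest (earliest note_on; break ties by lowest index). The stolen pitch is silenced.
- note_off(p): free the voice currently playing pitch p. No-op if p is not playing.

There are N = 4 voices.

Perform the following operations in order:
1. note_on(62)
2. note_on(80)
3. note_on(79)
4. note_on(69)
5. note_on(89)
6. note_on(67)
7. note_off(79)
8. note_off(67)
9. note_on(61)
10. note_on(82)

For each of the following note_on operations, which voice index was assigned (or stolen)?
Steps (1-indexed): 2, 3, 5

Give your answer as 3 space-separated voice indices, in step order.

Answer: 1 2 0

Derivation:
Op 1: note_on(62): voice 0 is free -> assigned | voices=[62 - - -]
Op 2: note_on(80): voice 1 is free -> assigned | voices=[62 80 - -]
Op 3: note_on(79): voice 2 is free -> assigned | voices=[62 80 79 -]
Op 4: note_on(69): voice 3 is free -> assigned | voices=[62 80 79 69]
Op 5: note_on(89): all voices busy, STEAL voice 0 (pitch 62, oldest) -> assign | voices=[89 80 79 69]
Op 6: note_on(67): all voices busy, STEAL voice 1 (pitch 80, oldest) -> assign | voices=[89 67 79 69]
Op 7: note_off(79): free voice 2 | voices=[89 67 - 69]
Op 8: note_off(67): free voice 1 | voices=[89 - - 69]
Op 9: note_on(61): voice 1 is free -> assigned | voices=[89 61 - 69]
Op 10: note_on(82): voice 2 is free -> assigned | voices=[89 61 82 69]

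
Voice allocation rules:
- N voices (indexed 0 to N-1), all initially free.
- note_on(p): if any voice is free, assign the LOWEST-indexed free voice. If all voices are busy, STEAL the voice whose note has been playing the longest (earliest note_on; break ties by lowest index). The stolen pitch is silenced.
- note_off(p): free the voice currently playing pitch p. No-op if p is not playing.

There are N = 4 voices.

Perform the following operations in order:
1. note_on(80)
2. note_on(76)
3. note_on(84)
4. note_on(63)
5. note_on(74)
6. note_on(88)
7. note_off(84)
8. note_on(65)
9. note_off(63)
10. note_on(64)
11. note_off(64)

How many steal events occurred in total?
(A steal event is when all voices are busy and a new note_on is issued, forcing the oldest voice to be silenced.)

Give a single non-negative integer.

Op 1: note_on(80): voice 0 is free -> assigned | voices=[80 - - -]
Op 2: note_on(76): voice 1 is free -> assigned | voices=[80 76 - -]
Op 3: note_on(84): voice 2 is free -> assigned | voices=[80 76 84 -]
Op 4: note_on(63): voice 3 is free -> assigned | voices=[80 76 84 63]
Op 5: note_on(74): all voices busy, STEAL voice 0 (pitch 80, oldest) -> assign | voices=[74 76 84 63]
Op 6: note_on(88): all voices busy, STEAL voice 1 (pitch 76, oldest) -> assign | voices=[74 88 84 63]
Op 7: note_off(84): free voice 2 | voices=[74 88 - 63]
Op 8: note_on(65): voice 2 is free -> assigned | voices=[74 88 65 63]
Op 9: note_off(63): free voice 3 | voices=[74 88 65 -]
Op 10: note_on(64): voice 3 is free -> assigned | voices=[74 88 65 64]
Op 11: note_off(64): free voice 3 | voices=[74 88 65 -]

Answer: 2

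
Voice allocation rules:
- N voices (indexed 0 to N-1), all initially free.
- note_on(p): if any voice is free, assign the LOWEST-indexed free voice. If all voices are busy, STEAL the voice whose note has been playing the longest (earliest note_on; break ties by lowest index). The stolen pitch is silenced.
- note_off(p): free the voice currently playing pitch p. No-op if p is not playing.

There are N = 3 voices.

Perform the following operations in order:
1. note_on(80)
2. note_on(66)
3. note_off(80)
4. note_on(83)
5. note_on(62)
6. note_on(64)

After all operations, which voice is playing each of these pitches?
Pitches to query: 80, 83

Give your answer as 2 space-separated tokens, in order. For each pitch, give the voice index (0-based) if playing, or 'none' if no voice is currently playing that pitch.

Op 1: note_on(80): voice 0 is free -> assigned | voices=[80 - -]
Op 2: note_on(66): voice 1 is free -> assigned | voices=[80 66 -]
Op 3: note_off(80): free voice 0 | voices=[- 66 -]
Op 4: note_on(83): voice 0 is free -> assigned | voices=[83 66 -]
Op 5: note_on(62): voice 2 is free -> assigned | voices=[83 66 62]
Op 6: note_on(64): all voices busy, STEAL voice 1 (pitch 66, oldest) -> assign | voices=[83 64 62]

Answer: none 0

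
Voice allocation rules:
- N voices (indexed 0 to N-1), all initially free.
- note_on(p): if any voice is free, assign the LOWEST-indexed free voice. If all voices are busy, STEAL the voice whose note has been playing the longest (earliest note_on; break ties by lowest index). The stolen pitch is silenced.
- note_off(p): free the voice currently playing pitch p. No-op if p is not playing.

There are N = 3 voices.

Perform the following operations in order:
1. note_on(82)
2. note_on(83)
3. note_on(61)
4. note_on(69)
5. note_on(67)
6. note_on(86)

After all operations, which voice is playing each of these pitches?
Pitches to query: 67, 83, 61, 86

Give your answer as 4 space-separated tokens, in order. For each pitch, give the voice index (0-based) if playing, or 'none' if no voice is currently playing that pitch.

Answer: 1 none none 2

Derivation:
Op 1: note_on(82): voice 0 is free -> assigned | voices=[82 - -]
Op 2: note_on(83): voice 1 is free -> assigned | voices=[82 83 -]
Op 3: note_on(61): voice 2 is free -> assigned | voices=[82 83 61]
Op 4: note_on(69): all voices busy, STEAL voice 0 (pitch 82, oldest) -> assign | voices=[69 83 61]
Op 5: note_on(67): all voices busy, STEAL voice 1 (pitch 83, oldest) -> assign | voices=[69 67 61]
Op 6: note_on(86): all voices busy, STEAL voice 2 (pitch 61, oldest) -> assign | voices=[69 67 86]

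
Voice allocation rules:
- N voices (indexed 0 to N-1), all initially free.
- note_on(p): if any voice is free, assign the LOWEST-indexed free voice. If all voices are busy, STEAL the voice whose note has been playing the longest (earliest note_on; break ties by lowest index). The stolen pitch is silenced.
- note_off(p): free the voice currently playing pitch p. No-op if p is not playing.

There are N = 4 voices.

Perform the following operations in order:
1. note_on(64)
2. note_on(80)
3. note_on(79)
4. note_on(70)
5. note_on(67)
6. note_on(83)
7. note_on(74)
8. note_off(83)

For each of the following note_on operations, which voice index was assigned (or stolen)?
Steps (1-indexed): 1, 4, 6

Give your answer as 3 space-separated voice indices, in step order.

Op 1: note_on(64): voice 0 is free -> assigned | voices=[64 - - -]
Op 2: note_on(80): voice 1 is free -> assigned | voices=[64 80 - -]
Op 3: note_on(79): voice 2 is free -> assigned | voices=[64 80 79 -]
Op 4: note_on(70): voice 3 is free -> assigned | voices=[64 80 79 70]
Op 5: note_on(67): all voices busy, STEAL voice 0 (pitch 64, oldest) -> assign | voices=[67 80 79 70]
Op 6: note_on(83): all voices busy, STEAL voice 1 (pitch 80, oldest) -> assign | voices=[67 83 79 70]
Op 7: note_on(74): all voices busy, STEAL voice 2 (pitch 79, oldest) -> assign | voices=[67 83 74 70]
Op 8: note_off(83): free voice 1 | voices=[67 - 74 70]

Answer: 0 3 1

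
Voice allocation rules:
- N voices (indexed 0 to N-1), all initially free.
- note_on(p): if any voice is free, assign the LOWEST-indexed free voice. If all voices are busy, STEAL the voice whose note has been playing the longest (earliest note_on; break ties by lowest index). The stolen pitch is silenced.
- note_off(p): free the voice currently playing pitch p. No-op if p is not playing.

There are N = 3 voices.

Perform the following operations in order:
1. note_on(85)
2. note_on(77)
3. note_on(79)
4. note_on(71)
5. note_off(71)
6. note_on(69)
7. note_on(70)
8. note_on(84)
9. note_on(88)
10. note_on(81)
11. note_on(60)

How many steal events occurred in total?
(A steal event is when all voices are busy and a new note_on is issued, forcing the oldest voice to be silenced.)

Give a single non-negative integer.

Op 1: note_on(85): voice 0 is free -> assigned | voices=[85 - -]
Op 2: note_on(77): voice 1 is free -> assigned | voices=[85 77 -]
Op 3: note_on(79): voice 2 is free -> assigned | voices=[85 77 79]
Op 4: note_on(71): all voices busy, STEAL voice 0 (pitch 85, oldest) -> assign | voices=[71 77 79]
Op 5: note_off(71): free voice 0 | voices=[- 77 79]
Op 6: note_on(69): voice 0 is free -> assigned | voices=[69 77 79]
Op 7: note_on(70): all voices busy, STEAL voice 1 (pitch 77, oldest) -> assign | voices=[69 70 79]
Op 8: note_on(84): all voices busy, STEAL voice 2 (pitch 79, oldest) -> assign | voices=[69 70 84]
Op 9: note_on(88): all voices busy, STEAL voice 0 (pitch 69, oldest) -> assign | voices=[88 70 84]
Op 10: note_on(81): all voices busy, STEAL voice 1 (pitch 70, oldest) -> assign | voices=[88 81 84]
Op 11: note_on(60): all voices busy, STEAL voice 2 (pitch 84, oldest) -> assign | voices=[88 81 60]

Answer: 6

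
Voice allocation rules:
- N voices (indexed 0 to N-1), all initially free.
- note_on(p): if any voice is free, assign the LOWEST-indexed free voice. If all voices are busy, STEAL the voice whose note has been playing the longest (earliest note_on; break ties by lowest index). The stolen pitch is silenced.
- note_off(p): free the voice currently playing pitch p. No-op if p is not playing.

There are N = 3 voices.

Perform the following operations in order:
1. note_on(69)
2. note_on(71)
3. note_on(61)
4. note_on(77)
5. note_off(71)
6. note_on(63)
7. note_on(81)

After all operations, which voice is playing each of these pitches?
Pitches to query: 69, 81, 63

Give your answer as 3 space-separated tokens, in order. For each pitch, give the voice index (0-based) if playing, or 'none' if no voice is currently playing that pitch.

Op 1: note_on(69): voice 0 is free -> assigned | voices=[69 - -]
Op 2: note_on(71): voice 1 is free -> assigned | voices=[69 71 -]
Op 3: note_on(61): voice 2 is free -> assigned | voices=[69 71 61]
Op 4: note_on(77): all voices busy, STEAL voice 0 (pitch 69, oldest) -> assign | voices=[77 71 61]
Op 5: note_off(71): free voice 1 | voices=[77 - 61]
Op 6: note_on(63): voice 1 is free -> assigned | voices=[77 63 61]
Op 7: note_on(81): all voices busy, STEAL voice 2 (pitch 61, oldest) -> assign | voices=[77 63 81]

Answer: none 2 1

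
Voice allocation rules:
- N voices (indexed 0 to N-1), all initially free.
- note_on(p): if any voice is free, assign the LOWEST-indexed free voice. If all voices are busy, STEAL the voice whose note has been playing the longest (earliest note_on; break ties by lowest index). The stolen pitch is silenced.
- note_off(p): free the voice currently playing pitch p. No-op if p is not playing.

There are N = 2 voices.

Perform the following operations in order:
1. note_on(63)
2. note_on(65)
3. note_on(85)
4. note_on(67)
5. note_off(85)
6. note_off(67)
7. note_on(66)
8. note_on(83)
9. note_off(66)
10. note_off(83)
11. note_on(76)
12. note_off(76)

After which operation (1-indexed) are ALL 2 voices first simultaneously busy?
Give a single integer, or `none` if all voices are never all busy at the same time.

Op 1: note_on(63): voice 0 is free -> assigned | voices=[63 -]
Op 2: note_on(65): voice 1 is free -> assigned | voices=[63 65]
Op 3: note_on(85): all voices busy, STEAL voice 0 (pitch 63, oldest) -> assign | voices=[85 65]
Op 4: note_on(67): all voices busy, STEAL voice 1 (pitch 65, oldest) -> assign | voices=[85 67]
Op 5: note_off(85): free voice 0 | voices=[- 67]
Op 6: note_off(67): free voice 1 | voices=[- -]
Op 7: note_on(66): voice 0 is free -> assigned | voices=[66 -]
Op 8: note_on(83): voice 1 is free -> assigned | voices=[66 83]
Op 9: note_off(66): free voice 0 | voices=[- 83]
Op 10: note_off(83): free voice 1 | voices=[- -]
Op 11: note_on(76): voice 0 is free -> assigned | voices=[76 -]
Op 12: note_off(76): free voice 0 | voices=[- -]

Answer: 2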